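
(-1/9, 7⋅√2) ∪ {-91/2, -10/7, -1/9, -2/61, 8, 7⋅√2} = {-91/2, -10/7} ∪ [-1/9, 7⋅√2]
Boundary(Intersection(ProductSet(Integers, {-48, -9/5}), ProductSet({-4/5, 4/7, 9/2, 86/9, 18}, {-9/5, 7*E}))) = ProductSet({18}, {-9/5})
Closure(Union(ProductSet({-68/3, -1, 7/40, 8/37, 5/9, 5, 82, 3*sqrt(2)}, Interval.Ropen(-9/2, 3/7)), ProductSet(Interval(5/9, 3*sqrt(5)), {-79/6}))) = Union(ProductSet({-68/3, -1, 7/40, 8/37, 5/9, 5, 82, 3*sqrt(2)}, Interval(-9/2, 3/7)), ProductSet(Interval(5/9, 3*sqrt(5)), {-79/6}))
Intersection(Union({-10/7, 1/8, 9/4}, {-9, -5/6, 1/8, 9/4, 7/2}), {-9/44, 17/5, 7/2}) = {7/2}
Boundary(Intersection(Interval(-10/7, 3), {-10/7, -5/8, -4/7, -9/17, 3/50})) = {-10/7, -5/8, -4/7, -9/17, 3/50}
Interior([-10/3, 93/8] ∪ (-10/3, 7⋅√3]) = (-10/3, 7⋅√3)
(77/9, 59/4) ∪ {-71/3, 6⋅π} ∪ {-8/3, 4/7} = {-71/3, -8/3, 4/7, 6⋅π} ∪ (77/9, 59/4)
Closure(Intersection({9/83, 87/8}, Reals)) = {9/83, 87/8}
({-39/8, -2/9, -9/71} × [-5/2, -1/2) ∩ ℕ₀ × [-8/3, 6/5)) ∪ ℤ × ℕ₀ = ℤ × ℕ₀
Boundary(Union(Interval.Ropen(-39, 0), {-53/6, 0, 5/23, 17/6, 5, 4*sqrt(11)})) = {-39, 0, 5/23, 17/6, 5, 4*sqrt(11)}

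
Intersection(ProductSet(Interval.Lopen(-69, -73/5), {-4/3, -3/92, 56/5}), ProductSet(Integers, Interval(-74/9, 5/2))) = ProductSet(Range(-68, -14, 1), {-4/3, -3/92})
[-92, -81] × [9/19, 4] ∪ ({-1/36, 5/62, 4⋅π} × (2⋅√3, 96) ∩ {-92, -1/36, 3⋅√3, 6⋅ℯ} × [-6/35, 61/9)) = ([-92, -81] × [9/19, 4]) ∪ ({-1/36} × (2⋅√3, 61/9))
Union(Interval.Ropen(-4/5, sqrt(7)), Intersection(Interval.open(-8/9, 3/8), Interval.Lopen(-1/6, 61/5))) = Interval.Ropen(-4/5, sqrt(7))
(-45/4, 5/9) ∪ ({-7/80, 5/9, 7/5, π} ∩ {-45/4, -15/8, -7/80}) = (-45/4, 5/9)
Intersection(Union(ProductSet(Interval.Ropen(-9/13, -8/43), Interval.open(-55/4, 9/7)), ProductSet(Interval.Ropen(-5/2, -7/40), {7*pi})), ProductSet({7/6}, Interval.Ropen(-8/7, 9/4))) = EmptySet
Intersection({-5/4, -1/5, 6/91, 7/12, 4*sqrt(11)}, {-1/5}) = {-1/5}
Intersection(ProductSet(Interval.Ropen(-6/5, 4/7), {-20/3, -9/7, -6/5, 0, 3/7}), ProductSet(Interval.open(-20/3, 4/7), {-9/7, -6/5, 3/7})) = ProductSet(Interval.Ropen(-6/5, 4/7), {-9/7, -6/5, 3/7})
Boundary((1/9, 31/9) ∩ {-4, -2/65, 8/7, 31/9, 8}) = {8/7}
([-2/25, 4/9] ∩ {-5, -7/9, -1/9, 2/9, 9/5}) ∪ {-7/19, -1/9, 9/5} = {-7/19, -1/9, 2/9, 9/5}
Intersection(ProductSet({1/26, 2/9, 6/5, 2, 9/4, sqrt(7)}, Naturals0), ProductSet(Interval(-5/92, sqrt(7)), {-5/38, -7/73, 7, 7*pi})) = ProductSet({1/26, 2/9, 6/5, 2, 9/4, sqrt(7)}, {7})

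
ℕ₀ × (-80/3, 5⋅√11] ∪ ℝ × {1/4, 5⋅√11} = (ℝ × {1/4, 5⋅√11}) ∪ (ℕ₀ × (-80/3, 5⋅√11])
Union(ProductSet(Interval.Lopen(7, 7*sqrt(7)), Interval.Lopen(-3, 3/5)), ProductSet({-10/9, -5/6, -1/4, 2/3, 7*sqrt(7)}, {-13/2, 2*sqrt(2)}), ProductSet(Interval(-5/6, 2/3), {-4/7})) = Union(ProductSet({-10/9, -5/6, -1/4, 2/3, 7*sqrt(7)}, {-13/2, 2*sqrt(2)}), ProductSet(Interval(-5/6, 2/3), {-4/7}), ProductSet(Interval.Lopen(7, 7*sqrt(7)), Interval.Lopen(-3, 3/5)))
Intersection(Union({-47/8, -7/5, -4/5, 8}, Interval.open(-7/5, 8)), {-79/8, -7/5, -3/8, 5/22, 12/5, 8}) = {-7/5, -3/8, 5/22, 12/5, 8}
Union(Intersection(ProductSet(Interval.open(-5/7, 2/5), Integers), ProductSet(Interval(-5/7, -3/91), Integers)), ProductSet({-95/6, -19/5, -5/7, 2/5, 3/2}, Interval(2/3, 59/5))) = Union(ProductSet({-95/6, -19/5, -5/7, 2/5, 3/2}, Interval(2/3, 59/5)), ProductSet(Interval.Lopen(-5/7, -3/91), Integers))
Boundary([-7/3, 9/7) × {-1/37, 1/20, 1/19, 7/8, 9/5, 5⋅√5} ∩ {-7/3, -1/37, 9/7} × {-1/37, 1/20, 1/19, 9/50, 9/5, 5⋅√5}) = {-7/3, -1/37} × {-1/37, 1/20, 1/19, 9/5, 5⋅√5}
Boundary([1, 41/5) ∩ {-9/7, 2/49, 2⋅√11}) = {2⋅√11}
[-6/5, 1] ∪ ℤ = ℤ ∪ [-6/5, 1]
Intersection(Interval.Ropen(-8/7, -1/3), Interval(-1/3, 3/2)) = EmptySet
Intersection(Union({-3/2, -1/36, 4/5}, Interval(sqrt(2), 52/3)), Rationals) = Union({-3/2, -1/36, 4/5}, Intersection(Interval(sqrt(2), 52/3), Rationals))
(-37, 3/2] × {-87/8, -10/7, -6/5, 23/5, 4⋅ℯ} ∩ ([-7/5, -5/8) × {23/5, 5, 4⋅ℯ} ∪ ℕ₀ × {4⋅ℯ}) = ({0, 1} × {4⋅ℯ}) ∪ ([-7/5, -5/8) × {23/5, 4⋅ℯ})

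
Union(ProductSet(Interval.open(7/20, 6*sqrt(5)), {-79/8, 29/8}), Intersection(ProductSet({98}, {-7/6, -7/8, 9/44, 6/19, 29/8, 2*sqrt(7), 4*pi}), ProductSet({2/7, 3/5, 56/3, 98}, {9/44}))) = Union(ProductSet({98}, {9/44}), ProductSet(Interval.open(7/20, 6*sqrt(5)), {-79/8, 29/8}))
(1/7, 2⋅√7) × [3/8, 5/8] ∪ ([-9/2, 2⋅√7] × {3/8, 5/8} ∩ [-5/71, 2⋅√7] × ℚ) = ([-5/71, 2⋅√7] × {3/8, 5/8}) ∪ ((1/7, 2⋅√7) × [3/8, 5/8])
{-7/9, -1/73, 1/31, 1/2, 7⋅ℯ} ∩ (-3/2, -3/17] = {-7/9}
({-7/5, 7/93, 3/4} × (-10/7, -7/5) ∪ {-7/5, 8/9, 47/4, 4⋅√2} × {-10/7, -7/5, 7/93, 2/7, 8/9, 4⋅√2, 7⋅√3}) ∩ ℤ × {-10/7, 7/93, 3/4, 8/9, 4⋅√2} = ∅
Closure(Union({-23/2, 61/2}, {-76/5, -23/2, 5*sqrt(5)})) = {-76/5, -23/2, 61/2, 5*sqrt(5)}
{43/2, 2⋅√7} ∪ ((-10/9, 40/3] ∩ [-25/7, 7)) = (-10/9, 7) ∪ {43/2}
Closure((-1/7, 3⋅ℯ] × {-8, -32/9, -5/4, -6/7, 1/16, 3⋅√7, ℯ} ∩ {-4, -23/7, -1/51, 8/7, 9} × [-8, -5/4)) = {-1/51, 8/7} × {-8, -32/9}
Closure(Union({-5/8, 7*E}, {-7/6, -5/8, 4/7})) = {-7/6, -5/8, 4/7, 7*E}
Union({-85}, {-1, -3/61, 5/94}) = {-85, -1, -3/61, 5/94}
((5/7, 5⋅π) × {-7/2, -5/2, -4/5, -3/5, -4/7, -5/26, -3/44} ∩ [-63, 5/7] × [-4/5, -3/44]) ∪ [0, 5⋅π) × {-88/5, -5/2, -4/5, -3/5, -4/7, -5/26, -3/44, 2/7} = [0, 5⋅π) × {-88/5, -5/2, -4/5, -3/5, -4/7, -5/26, -3/44, 2/7}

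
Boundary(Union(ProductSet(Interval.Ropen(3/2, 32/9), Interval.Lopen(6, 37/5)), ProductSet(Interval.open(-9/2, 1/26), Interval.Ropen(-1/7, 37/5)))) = Union(ProductSet({-9/2, 1/26}, Interval(-1/7, 37/5)), ProductSet({3/2, 32/9}, Interval(6, 37/5)), ProductSet(Interval(-9/2, 1/26), {-1/7, 37/5}), ProductSet(Interval(3/2, 32/9), {6, 37/5}))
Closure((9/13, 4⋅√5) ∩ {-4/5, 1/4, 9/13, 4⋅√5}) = ∅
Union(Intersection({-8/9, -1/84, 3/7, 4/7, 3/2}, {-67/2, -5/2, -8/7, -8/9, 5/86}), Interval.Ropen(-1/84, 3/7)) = Union({-8/9}, Interval.Ropen(-1/84, 3/7))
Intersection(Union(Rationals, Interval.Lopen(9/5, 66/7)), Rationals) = Union(Intersection(Interval(9/5, 66/7), Rationals), Rationals)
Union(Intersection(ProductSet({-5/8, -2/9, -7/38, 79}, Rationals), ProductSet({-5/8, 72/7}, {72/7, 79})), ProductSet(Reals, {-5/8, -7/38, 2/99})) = Union(ProductSet({-5/8}, {72/7, 79}), ProductSet(Reals, {-5/8, -7/38, 2/99}))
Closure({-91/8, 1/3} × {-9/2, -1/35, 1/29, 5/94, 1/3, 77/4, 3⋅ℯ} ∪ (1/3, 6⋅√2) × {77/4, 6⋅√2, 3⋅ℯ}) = ({-91/8, 1/3} × {-9/2, -1/35, 1/29, 5/94, 1/3, 77/4, 3⋅ℯ}) ∪ ([1/3, 6⋅√2] × {77/4, 6⋅√2, 3⋅ℯ})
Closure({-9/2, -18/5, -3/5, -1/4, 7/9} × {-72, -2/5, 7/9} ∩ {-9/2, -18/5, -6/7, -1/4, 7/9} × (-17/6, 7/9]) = {-9/2, -18/5, -1/4, 7/9} × {-2/5, 7/9}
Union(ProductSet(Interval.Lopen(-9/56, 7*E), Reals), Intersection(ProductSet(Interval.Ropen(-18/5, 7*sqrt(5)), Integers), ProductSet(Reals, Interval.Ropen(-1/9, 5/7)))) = Union(ProductSet(Interval.Ropen(-18/5, 7*sqrt(5)), Range(0, 1, 1)), ProductSet(Interval.Lopen(-9/56, 7*E), Reals))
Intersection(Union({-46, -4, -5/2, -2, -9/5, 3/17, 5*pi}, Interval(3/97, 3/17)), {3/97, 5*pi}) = {3/97, 5*pi}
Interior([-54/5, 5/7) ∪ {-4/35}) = (-54/5, 5/7)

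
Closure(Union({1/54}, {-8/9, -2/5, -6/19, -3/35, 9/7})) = {-8/9, -2/5, -6/19, -3/35, 1/54, 9/7}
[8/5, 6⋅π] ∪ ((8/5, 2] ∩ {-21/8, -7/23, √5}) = [8/5, 6⋅π]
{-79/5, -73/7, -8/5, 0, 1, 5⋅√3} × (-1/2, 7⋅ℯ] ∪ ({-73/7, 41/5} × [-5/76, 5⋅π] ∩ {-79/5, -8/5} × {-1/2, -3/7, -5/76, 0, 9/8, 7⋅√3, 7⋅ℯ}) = {-79/5, -73/7, -8/5, 0, 1, 5⋅√3} × (-1/2, 7⋅ℯ]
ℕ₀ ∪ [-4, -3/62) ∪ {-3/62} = [-4, -3/62] ∪ ℕ₀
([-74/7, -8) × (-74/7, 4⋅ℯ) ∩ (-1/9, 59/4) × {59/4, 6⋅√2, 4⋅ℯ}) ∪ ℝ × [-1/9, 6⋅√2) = ℝ × [-1/9, 6⋅√2)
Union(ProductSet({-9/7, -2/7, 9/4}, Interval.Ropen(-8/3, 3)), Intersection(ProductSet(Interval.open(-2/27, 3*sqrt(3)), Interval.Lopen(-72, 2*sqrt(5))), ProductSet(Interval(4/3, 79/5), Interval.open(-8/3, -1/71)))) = Union(ProductSet({-9/7, -2/7, 9/4}, Interval.Ropen(-8/3, 3)), ProductSet(Interval.Ropen(4/3, 3*sqrt(3)), Interval.open(-8/3, -1/71)))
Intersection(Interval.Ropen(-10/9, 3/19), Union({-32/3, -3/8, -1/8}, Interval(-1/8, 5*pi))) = Union({-3/8}, Interval.Ropen(-1/8, 3/19))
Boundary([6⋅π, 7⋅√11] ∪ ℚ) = (-∞, 6⋅π] ∪ [7⋅√11, ∞)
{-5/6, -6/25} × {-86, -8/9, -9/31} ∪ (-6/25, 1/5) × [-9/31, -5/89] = ({-5/6, -6/25} × {-86, -8/9, -9/31}) ∪ ((-6/25, 1/5) × [-9/31, -5/89])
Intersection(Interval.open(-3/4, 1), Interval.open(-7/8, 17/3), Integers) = Range(0, 1, 1)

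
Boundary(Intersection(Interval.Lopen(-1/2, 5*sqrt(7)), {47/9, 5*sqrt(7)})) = {47/9, 5*sqrt(7)}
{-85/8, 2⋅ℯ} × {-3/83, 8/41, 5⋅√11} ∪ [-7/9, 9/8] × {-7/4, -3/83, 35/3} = ([-7/9, 9/8] × {-7/4, -3/83, 35/3}) ∪ ({-85/8, 2⋅ℯ} × {-3/83, 8/41, 5⋅√11})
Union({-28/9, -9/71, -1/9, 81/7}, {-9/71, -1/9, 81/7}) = {-28/9, -9/71, -1/9, 81/7}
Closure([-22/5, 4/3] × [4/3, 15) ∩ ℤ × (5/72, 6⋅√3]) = {-4, -3, …, 1} × [4/3, 6⋅√3]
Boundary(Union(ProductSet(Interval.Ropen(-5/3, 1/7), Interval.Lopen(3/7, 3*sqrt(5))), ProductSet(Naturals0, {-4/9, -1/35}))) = Union(ProductSet({-5/3, 1/7}, Interval(3/7, 3*sqrt(5))), ProductSet(Interval(-5/3, 1/7), {3/7, 3*sqrt(5)}), ProductSet(Naturals0, {-4/9, -1/35}))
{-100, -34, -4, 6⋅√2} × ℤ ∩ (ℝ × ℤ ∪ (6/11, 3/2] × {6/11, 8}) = {-100, -34, -4, 6⋅√2} × ℤ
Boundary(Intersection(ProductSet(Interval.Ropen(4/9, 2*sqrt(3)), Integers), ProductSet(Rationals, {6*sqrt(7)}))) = EmptySet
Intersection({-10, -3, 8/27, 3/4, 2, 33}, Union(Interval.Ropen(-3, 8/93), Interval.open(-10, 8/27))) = {-3}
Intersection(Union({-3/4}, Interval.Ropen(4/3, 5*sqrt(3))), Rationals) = Union({-3/4}, Intersection(Interval.Ropen(4/3, 5*sqrt(3)), Rationals))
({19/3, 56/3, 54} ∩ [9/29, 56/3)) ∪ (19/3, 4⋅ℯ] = [19/3, 4⋅ℯ]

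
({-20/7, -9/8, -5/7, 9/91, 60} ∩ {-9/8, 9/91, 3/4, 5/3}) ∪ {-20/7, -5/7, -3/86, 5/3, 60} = {-20/7, -9/8, -5/7, -3/86, 9/91, 5/3, 60}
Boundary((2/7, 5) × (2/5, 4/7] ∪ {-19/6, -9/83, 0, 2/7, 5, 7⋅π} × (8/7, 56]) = ({2/7, 5} × [2/5, 4/7]) ∪ ([2/7, 5] × {2/5, 4/7}) ∪ ({-19/6, -9/83, 0, 2/7, 5, 7⋅π} × [8/7, 56])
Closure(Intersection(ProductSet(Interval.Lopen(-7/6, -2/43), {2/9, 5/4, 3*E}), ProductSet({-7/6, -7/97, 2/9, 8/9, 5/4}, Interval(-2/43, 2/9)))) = ProductSet({-7/97}, {2/9})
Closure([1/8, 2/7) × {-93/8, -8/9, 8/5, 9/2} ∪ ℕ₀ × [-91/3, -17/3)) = (ℕ₀ × [-91/3, -17/3]) ∪ ([1/8, 2/7] × {-93/8, -8/9, 8/5, 9/2})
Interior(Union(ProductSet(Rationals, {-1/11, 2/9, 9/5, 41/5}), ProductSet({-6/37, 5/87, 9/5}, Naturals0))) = EmptySet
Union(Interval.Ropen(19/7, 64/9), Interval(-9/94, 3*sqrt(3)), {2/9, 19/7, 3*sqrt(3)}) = Interval.Ropen(-9/94, 64/9)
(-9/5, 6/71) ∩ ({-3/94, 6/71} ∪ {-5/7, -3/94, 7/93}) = {-5/7, -3/94, 7/93}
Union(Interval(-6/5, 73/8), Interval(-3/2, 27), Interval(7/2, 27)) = Interval(-3/2, 27)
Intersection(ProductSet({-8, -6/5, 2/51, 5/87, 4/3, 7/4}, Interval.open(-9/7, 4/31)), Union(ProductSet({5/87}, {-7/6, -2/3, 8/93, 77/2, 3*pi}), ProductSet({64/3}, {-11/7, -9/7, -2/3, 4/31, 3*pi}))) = ProductSet({5/87}, {-7/6, -2/3, 8/93})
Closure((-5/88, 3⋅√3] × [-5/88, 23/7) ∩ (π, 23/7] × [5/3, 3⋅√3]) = ({23/7, π} × [5/3, 23/7]) ∪ ([π, 23/7] × {5/3, 23/7}) ∪ ((π, 23/7] × [5/3, 23/7))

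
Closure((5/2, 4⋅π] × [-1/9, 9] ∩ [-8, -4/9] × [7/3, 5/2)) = ∅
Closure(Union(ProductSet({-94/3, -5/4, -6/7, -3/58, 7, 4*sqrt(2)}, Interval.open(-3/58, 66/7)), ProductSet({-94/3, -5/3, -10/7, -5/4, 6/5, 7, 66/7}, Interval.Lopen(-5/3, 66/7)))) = Union(ProductSet({-94/3, -5/4, -6/7, -3/58, 7, 4*sqrt(2)}, Interval(-3/58, 66/7)), ProductSet({-94/3, -5/3, -10/7, -5/4, 6/5, 7, 66/7}, Interval(-5/3, 66/7)))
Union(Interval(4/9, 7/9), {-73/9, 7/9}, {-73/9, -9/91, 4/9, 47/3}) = Union({-73/9, -9/91, 47/3}, Interval(4/9, 7/9))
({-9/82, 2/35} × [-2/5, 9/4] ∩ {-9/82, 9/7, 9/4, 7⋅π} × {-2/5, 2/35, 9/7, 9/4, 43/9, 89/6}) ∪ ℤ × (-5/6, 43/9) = (ℤ × (-5/6, 43/9)) ∪ ({-9/82} × {-2/5, 2/35, 9/7, 9/4})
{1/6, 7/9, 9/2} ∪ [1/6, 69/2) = [1/6, 69/2)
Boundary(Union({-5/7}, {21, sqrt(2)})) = {-5/7, 21, sqrt(2)}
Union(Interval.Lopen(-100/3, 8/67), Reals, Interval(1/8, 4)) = Interval(-oo, oo)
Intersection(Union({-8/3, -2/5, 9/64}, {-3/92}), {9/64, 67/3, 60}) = {9/64}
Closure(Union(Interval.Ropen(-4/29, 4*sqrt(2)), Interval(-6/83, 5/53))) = Interval(-4/29, 4*sqrt(2))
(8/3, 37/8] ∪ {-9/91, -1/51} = {-9/91, -1/51} ∪ (8/3, 37/8]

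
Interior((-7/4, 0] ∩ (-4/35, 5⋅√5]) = (-4/35, 0)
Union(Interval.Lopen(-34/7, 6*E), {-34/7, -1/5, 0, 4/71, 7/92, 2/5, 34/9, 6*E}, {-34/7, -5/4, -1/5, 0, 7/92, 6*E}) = Interval(-34/7, 6*E)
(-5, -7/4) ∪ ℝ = (-∞, ∞)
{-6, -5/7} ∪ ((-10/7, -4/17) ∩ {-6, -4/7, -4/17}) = {-6, -5/7, -4/7}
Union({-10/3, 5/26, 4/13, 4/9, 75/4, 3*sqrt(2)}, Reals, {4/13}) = Reals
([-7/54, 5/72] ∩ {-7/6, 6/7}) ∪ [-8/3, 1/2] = [-8/3, 1/2]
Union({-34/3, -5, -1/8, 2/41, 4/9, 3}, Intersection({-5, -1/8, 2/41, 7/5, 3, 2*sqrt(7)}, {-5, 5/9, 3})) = {-34/3, -5, -1/8, 2/41, 4/9, 3}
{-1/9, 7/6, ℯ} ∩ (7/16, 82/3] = {7/6, ℯ}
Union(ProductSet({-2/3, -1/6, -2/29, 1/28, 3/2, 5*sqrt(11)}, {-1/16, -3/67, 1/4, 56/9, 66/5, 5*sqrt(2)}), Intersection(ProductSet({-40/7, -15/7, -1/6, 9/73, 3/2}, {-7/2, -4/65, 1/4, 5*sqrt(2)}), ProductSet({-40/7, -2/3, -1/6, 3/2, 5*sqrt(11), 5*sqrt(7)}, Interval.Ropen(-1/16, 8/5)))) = Union(ProductSet({-40/7, -1/6, 3/2}, {-4/65, 1/4}), ProductSet({-2/3, -1/6, -2/29, 1/28, 3/2, 5*sqrt(11)}, {-1/16, -3/67, 1/4, 56/9, 66/5, 5*sqrt(2)}))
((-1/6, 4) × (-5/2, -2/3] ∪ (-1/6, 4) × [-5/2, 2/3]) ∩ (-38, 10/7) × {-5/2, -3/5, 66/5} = (-1/6, 10/7) × {-5/2, -3/5}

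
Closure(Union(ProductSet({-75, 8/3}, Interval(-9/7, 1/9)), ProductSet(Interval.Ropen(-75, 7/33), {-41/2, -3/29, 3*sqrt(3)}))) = Union(ProductSet({-75, 8/3}, Interval(-9/7, 1/9)), ProductSet(Interval(-75, 7/33), {-41/2, -3/29, 3*sqrt(3)}))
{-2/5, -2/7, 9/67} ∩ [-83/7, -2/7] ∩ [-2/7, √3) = {-2/7}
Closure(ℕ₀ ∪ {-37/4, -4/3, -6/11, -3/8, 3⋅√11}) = {-37/4, -4/3, -6/11, -3/8, 3⋅√11} ∪ ℕ₀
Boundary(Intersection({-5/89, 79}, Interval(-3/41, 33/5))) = {-5/89}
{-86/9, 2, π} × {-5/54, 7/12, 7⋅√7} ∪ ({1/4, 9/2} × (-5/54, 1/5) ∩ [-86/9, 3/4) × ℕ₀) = ({1/4} × {0}) ∪ ({-86/9, 2, π} × {-5/54, 7/12, 7⋅√7})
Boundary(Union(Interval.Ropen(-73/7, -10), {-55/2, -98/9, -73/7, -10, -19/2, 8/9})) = {-55/2, -98/9, -73/7, -10, -19/2, 8/9}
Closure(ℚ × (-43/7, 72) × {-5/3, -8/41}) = ℝ × [-43/7, 72] × {-5/3, -8/41}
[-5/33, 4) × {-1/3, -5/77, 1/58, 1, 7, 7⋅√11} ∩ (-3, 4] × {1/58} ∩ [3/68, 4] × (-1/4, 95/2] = [3/68, 4) × {1/58}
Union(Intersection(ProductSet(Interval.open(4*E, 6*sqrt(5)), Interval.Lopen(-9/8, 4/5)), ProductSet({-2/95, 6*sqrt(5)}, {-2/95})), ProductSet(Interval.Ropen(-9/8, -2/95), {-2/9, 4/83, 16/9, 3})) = ProductSet(Interval.Ropen(-9/8, -2/95), {-2/9, 4/83, 16/9, 3})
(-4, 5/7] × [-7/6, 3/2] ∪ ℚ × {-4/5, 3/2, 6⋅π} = (ℚ × {-4/5, 3/2, 6⋅π}) ∪ ((-4, 5/7] × [-7/6, 3/2])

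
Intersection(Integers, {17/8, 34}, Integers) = {34}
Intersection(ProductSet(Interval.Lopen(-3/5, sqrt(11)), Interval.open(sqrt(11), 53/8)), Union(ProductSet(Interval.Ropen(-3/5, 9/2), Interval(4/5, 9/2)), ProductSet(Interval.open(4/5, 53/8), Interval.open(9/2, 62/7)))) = Union(ProductSet(Interval.Lopen(-3/5, sqrt(11)), Interval.Lopen(sqrt(11), 9/2)), ProductSet(Interval.Lopen(4/5, sqrt(11)), Interval.open(9/2, 53/8)))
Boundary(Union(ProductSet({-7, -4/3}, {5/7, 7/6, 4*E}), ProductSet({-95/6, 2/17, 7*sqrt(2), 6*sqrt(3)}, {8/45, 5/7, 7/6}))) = Union(ProductSet({-7, -4/3}, {5/7, 7/6, 4*E}), ProductSet({-95/6, 2/17, 7*sqrt(2), 6*sqrt(3)}, {8/45, 5/7, 7/6}))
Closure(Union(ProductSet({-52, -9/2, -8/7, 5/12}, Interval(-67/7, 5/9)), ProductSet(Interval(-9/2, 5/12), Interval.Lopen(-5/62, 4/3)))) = Union(ProductSet({-52, -9/2, -8/7, 5/12}, Interval(-67/7, 5/9)), ProductSet(Interval(-9/2, 5/12), Interval(-5/62, 4/3)))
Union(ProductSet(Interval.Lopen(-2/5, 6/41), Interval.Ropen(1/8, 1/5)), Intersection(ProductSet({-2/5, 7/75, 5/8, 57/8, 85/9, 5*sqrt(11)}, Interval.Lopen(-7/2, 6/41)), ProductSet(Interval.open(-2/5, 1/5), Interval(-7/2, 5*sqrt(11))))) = Union(ProductSet({7/75}, Interval.Lopen(-7/2, 6/41)), ProductSet(Interval.Lopen(-2/5, 6/41), Interval.Ropen(1/8, 1/5)))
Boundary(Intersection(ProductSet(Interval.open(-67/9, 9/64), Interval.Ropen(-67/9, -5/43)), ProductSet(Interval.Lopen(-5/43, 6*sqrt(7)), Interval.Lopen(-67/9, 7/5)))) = Union(ProductSet({-5/43, 9/64}, Interval(-67/9, -5/43)), ProductSet(Interval(-5/43, 9/64), {-67/9, -5/43}))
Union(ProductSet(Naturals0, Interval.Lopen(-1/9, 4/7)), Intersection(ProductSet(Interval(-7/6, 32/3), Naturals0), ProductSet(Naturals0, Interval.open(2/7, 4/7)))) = ProductSet(Naturals0, Interval.Lopen(-1/9, 4/7))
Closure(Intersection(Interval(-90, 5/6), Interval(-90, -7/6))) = Interval(-90, -7/6)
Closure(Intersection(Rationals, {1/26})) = {1/26}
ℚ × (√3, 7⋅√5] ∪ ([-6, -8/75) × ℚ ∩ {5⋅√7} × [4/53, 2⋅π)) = ℚ × (√3, 7⋅√5]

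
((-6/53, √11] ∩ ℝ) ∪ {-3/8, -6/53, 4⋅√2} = {-3/8, 4⋅√2} ∪ [-6/53, √11]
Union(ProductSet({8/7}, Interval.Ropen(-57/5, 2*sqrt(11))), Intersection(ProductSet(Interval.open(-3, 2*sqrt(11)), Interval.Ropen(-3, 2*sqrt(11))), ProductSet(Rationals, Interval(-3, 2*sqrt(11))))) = Union(ProductSet({8/7}, Interval.Ropen(-57/5, 2*sqrt(11))), ProductSet(Intersection(Interval.open(-3, 2*sqrt(11)), Rationals), Interval.Ropen(-3, 2*sqrt(11))))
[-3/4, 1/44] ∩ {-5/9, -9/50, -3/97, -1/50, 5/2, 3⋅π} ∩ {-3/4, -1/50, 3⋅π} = {-1/50}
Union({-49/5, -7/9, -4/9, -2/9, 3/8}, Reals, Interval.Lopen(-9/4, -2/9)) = Interval(-oo, oo)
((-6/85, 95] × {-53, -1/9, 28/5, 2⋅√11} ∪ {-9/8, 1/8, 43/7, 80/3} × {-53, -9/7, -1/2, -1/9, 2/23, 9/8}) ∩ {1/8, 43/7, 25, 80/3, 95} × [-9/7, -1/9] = ({1/8, 43/7, 80/3} × {-9/7, -1/2, -1/9}) ∪ ({1/8, 43/7, 25, 80/3, 95} × {-1/9})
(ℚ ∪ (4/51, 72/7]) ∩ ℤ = ℤ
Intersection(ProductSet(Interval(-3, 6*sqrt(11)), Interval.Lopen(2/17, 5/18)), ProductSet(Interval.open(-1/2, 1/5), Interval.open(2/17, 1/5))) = ProductSet(Interval.open(-1/2, 1/5), Interval.open(2/17, 1/5))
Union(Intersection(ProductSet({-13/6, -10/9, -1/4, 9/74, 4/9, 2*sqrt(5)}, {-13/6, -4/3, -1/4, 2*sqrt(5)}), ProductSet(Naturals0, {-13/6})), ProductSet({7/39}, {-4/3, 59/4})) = ProductSet({7/39}, {-4/3, 59/4})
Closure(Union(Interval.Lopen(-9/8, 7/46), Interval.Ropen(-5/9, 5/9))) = Interval(-9/8, 5/9)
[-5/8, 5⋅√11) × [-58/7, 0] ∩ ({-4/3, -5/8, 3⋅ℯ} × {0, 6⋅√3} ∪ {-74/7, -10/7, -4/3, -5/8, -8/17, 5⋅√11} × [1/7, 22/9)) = {-5/8, 3⋅ℯ} × {0}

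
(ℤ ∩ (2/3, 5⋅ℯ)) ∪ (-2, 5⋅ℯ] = (-2, 5⋅ℯ] ∪ {1, 2, …, 13}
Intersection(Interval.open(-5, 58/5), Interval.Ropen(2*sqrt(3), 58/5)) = Interval.Ropen(2*sqrt(3), 58/5)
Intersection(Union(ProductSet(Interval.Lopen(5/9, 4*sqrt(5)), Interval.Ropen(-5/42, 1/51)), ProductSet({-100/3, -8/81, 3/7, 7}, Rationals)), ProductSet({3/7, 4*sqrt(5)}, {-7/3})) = ProductSet({3/7}, {-7/3})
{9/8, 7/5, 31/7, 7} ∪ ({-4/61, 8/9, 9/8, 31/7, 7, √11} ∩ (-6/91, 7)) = {-4/61, 8/9, 9/8, 7/5, 31/7, 7, √11}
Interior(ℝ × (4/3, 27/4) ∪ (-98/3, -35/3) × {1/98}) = ℝ × (4/3, 27/4)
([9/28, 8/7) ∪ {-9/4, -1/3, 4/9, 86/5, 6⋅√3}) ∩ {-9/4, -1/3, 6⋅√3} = {-9/4, -1/3, 6⋅√3}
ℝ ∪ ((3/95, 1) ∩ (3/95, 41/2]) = (-∞, ∞)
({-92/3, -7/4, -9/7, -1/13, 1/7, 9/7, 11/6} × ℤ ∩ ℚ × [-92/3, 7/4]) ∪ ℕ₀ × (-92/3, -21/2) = (ℕ₀ × (-92/3, -21/2)) ∪ ({-92/3, -7/4, -9/7, -1/13, 1/7, 9/7, 11/6} × {-30, -29, …, 1})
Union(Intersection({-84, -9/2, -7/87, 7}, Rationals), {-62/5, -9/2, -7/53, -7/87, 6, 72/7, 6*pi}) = {-84, -62/5, -9/2, -7/53, -7/87, 6, 7, 72/7, 6*pi}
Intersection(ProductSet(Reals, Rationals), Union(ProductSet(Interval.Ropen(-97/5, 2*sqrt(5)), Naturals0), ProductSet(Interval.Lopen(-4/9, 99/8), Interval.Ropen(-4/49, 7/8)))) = Union(ProductSet(Interval.Ropen(-97/5, 2*sqrt(5)), Naturals0), ProductSet(Interval.Lopen(-4/9, 99/8), Intersection(Interval.Ropen(-4/49, 7/8), Rationals)))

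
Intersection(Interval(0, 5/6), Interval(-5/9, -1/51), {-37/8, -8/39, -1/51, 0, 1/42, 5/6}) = EmptySet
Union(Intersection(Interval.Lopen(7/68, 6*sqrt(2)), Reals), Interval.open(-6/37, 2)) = Interval.Lopen(-6/37, 6*sqrt(2))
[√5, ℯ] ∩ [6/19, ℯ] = [√5, ℯ]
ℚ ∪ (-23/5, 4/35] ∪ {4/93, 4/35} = ℚ ∪ [-23/5, 4/35]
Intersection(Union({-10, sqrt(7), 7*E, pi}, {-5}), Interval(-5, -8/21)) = {-5}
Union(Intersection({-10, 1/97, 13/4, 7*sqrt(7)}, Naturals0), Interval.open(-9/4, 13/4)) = Interval.open(-9/4, 13/4)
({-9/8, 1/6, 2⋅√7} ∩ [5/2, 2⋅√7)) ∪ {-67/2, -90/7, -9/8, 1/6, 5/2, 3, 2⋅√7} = {-67/2, -90/7, -9/8, 1/6, 5/2, 3, 2⋅√7}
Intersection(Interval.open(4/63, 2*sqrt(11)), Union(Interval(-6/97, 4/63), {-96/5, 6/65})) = {6/65}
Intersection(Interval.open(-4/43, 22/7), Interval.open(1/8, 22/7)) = Interval.open(1/8, 22/7)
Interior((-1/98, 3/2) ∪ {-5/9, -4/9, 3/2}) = (-1/98, 3/2)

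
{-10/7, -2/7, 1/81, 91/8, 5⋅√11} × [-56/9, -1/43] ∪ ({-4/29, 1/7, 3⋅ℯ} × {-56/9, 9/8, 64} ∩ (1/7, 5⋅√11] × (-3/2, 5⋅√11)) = ({3⋅ℯ} × {9/8}) ∪ ({-10/7, -2/7, 1/81, 91/8, 5⋅√11} × [-56/9, -1/43])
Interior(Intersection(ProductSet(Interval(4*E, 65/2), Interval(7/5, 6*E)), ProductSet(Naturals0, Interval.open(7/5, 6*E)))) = EmptySet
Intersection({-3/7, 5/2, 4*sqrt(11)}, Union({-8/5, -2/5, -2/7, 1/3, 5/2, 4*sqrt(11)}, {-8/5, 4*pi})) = {5/2, 4*sqrt(11)}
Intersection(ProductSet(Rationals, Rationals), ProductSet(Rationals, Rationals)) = ProductSet(Rationals, Rationals)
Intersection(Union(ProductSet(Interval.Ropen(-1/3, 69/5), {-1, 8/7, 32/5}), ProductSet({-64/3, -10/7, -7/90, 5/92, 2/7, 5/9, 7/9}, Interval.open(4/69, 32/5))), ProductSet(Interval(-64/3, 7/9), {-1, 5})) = Union(ProductSet({-64/3, -10/7, -7/90, 5/92, 2/7, 5/9, 7/9}, {5}), ProductSet(Interval(-1/3, 7/9), {-1}))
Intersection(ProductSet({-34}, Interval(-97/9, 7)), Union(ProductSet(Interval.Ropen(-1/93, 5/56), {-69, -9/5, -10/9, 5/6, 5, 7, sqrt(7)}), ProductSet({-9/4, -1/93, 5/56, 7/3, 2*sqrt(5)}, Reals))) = EmptySet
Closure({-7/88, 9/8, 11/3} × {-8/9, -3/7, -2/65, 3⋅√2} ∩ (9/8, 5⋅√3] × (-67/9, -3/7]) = {11/3} × {-8/9, -3/7}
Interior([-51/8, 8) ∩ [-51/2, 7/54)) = (-51/8, 7/54)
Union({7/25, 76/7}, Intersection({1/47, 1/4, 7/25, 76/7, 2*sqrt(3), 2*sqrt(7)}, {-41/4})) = {7/25, 76/7}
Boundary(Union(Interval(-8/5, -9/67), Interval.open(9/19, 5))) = {-8/5, -9/67, 9/19, 5}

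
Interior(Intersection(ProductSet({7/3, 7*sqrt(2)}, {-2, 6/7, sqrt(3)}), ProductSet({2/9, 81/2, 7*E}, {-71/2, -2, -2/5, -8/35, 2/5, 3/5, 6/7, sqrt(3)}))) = EmptySet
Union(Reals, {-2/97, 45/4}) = Reals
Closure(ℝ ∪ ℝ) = ℝ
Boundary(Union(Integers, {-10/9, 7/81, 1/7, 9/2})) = Union({-10/9, 7/81, 1/7, 9/2}, Integers)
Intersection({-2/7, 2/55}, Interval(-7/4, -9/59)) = {-2/7}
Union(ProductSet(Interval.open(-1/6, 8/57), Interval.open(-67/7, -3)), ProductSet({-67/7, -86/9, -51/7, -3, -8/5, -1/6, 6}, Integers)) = Union(ProductSet({-67/7, -86/9, -51/7, -3, -8/5, -1/6, 6}, Integers), ProductSet(Interval.open(-1/6, 8/57), Interval.open(-67/7, -3)))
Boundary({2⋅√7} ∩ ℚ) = ∅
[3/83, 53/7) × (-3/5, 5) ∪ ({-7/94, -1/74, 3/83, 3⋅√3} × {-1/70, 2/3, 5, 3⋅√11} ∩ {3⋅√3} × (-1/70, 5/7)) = [3/83, 53/7) × (-3/5, 5)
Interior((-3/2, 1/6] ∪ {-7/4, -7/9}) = (-3/2, 1/6)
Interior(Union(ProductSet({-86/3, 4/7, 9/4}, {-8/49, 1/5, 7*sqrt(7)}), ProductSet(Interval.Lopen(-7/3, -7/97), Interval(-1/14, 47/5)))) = ProductSet(Interval.open(-7/3, -7/97), Interval.open(-1/14, 47/5))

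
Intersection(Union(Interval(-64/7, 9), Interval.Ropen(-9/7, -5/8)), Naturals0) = Range(0, 10, 1)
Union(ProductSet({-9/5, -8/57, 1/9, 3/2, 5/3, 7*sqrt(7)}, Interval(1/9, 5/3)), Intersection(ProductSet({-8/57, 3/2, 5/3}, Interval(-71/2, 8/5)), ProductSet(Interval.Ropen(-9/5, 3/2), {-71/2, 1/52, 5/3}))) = Union(ProductSet({-8/57}, {-71/2, 1/52}), ProductSet({-9/5, -8/57, 1/9, 3/2, 5/3, 7*sqrt(7)}, Interval(1/9, 5/3)))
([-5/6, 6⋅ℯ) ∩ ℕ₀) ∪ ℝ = ℝ ∪ {0, 1, …, 16}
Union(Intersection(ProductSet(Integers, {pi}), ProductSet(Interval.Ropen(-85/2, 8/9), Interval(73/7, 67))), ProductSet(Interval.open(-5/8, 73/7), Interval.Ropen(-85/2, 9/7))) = ProductSet(Interval.open(-5/8, 73/7), Interval.Ropen(-85/2, 9/7))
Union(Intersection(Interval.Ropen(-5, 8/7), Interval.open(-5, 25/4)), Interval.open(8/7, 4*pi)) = Union(Interval.open(-5, 8/7), Interval.open(8/7, 4*pi))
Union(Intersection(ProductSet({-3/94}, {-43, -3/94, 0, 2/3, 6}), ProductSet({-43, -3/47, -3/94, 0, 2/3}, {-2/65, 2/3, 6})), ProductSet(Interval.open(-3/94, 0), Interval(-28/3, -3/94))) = Union(ProductSet({-3/94}, {2/3, 6}), ProductSet(Interval.open(-3/94, 0), Interval(-28/3, -3/94)))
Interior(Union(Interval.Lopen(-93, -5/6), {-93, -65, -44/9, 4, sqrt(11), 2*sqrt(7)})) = Interval.open(-93, -5/6)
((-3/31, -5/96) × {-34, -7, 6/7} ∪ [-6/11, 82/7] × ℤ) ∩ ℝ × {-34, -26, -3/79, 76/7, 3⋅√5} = [-6/11, 82/7] × {-34, -26}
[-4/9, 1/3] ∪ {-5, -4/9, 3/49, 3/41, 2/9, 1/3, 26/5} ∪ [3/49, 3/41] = {-5, 26/5} ∪ [-4/9, 1/3]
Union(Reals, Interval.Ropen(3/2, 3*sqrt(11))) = Interval(-oo, oo)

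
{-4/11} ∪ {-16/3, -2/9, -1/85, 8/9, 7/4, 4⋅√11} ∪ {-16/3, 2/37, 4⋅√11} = {-16/3, -4/11, -2/9, -1/85, 2/37, 8/9, 7/4, 4⋅√11}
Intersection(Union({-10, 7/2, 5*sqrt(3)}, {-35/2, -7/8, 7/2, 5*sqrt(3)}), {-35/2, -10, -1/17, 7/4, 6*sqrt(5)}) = {-35/2, -10}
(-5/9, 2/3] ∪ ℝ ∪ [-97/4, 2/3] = (-∞, ∞)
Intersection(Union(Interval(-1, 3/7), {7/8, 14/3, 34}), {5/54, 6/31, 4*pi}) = {5/54, 6/31}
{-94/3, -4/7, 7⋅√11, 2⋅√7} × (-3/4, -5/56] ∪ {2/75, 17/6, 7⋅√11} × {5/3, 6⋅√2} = ({2/75, 17/6, 7⋅√11} × {5/3, 6⋅√2}) ∪ ({-94/3, -4/7, 7⋅√11, 2⋅√7} × (-3/4, -5/56])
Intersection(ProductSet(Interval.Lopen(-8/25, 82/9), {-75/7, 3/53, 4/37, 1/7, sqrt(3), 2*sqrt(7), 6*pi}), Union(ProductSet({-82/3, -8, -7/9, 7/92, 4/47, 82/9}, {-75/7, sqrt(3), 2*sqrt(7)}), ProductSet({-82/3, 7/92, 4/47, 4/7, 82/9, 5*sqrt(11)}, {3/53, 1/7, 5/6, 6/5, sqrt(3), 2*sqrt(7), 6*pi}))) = Union(ProductSet({7/92, 4/47, 82/9}, {-75/7, sqrt(3), 2*sqrt(7)}), ProductSet({7/92, 4/47, 4/7, 82/9}, {3/53, 1/7, sqrt(3), 2*sqrt(7), 6*pi}))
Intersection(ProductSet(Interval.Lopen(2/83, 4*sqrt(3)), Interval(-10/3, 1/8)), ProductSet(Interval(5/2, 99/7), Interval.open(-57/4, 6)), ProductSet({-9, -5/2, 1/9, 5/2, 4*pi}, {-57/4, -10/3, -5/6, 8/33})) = ProductSet({5/2}, {-10/3, -5/6})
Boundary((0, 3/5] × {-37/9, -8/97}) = [0, 3/5] × {-37/9, -8/97}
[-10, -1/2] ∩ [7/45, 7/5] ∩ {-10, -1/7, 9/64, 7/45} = ∅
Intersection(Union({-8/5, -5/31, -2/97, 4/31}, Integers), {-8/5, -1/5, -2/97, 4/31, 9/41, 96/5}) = {-8/5, -2/97, 4/31}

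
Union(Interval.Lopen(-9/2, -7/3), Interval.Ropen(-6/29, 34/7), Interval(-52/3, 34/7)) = Interval(-52/3, 34/7)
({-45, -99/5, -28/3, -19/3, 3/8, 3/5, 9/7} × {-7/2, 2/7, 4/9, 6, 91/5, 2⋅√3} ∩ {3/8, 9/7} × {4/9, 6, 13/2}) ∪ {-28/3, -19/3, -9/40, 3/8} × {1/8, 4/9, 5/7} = ({3/8, 9/7} × {4/9, 6}) ∪ ({-28/3, -19/3, -9/40, 3/8} × {1/8, 4/9, 5/7})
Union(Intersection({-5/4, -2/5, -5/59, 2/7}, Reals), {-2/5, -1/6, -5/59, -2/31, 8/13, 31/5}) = {-5/4, -2/5, -1/6, -5/59, -2/31, 2/7, 8/13, 31/5}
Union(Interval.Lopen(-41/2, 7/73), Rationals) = Union(Interval(-41/2, 7/73), Rationals)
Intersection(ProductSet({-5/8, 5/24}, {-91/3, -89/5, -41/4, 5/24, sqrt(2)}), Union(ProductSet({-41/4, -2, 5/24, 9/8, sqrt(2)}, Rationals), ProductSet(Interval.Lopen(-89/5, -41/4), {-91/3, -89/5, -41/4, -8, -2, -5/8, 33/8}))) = ProductSet({5/24}, {-91/3, -89/5, -41/4, 5/24})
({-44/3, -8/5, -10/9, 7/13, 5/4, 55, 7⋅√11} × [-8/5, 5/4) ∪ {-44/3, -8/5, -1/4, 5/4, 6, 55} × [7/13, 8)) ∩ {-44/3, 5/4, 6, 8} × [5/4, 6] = {-44/3, 5/4, 6} × [5/4, 6]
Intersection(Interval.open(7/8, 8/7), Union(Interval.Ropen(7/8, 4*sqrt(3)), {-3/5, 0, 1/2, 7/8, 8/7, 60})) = Interval.open(7/8, 8/7)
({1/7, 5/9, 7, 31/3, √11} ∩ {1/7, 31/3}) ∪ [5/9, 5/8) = {1/7, 31/3} ∪ [5/9, 5/8)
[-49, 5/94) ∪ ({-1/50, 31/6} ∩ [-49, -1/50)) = [-49, 5/94)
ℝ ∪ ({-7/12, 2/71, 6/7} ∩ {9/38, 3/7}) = ℝ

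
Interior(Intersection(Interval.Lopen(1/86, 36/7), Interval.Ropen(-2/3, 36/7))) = Interval.open(1/86, 36/7)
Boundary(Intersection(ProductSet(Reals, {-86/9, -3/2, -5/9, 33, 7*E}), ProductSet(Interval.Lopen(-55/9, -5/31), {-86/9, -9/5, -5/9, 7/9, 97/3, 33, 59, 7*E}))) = ProductSet(Interval(-55/9, -5/31), {-86/9, -5/9, 33, 7*E})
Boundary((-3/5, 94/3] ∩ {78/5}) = {78/5}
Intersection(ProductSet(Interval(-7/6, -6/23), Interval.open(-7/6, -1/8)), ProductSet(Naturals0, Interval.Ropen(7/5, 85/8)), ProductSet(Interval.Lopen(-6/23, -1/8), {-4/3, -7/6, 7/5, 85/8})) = EmptySet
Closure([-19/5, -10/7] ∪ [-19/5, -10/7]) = [-19/5, -10/7]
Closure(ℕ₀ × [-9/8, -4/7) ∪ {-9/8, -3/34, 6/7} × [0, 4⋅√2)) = (ℕ₀ × [-9/8, -4/7]) ∪ ({-9/8, -3/34, 6/7} × [0, 4⋅√2])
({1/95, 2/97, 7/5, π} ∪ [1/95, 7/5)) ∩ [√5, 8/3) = ∅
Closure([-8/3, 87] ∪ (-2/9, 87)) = [-8/3, 87]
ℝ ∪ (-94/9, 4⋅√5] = (-∞, ∞)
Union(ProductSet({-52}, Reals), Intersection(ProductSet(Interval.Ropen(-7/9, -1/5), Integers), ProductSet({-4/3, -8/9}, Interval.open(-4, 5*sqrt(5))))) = ProductSet({-52}, Reals)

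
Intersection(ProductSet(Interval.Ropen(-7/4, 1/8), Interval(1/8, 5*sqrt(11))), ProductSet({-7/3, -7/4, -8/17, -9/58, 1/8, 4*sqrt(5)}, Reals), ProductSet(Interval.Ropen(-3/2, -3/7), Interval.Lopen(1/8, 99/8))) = ProductSet({-8/17}, Interval.Lopen(1/8, 99/8))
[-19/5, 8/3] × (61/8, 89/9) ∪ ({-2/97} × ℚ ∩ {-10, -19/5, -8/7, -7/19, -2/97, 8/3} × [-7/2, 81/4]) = ({-2/97} × (ℚ ∩ [-7/2, 81/4])) ∪ ([-19/5, 8/3] × (61/8, 89/9))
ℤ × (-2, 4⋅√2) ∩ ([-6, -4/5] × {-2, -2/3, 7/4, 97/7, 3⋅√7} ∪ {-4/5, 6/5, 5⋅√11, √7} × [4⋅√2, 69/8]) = {-6, -5, …, -1} × {-2/3, 7/4}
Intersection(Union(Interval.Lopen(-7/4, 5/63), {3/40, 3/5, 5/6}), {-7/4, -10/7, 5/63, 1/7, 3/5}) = {-10/7, 5/63, 3/5}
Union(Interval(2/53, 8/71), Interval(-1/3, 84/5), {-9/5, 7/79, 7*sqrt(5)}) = Union({-9/5}, Interval(-1/3, 84/5))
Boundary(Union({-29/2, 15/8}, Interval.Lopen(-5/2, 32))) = {-29/2, -5/2, 32}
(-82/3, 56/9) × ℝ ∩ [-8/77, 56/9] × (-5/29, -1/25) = [-8/77, 56/9) × (-5/29, -1/25)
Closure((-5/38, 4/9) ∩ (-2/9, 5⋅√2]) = [-5/38, 4/9]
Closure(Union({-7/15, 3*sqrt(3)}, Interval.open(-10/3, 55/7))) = Interval(-10/3, 55/7)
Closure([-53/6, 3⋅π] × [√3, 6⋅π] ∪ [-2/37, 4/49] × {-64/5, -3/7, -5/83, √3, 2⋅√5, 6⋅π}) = ([-53/6, 3⋅π] × [√3, 6⋅π]) ∪ ([-2/37, 4/49] × {-64/5, -3/7, -5/83, √3, 2⋅√5, 6⋅π})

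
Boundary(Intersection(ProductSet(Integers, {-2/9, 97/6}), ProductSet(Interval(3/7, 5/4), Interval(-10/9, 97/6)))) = ProductSet(Range(1, 2, 1), {-2/9, 97/6})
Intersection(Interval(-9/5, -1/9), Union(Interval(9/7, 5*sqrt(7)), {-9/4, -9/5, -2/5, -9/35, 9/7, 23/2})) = {-9/5, -2/5, -9/35}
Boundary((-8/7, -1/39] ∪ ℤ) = {-8/7, -1/39} ∪ (ℤ \ (-8/7, -1/39))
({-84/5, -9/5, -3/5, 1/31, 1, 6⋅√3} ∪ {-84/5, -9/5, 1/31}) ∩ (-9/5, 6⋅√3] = {-3/5, 1/31, 1, 6⋅√3}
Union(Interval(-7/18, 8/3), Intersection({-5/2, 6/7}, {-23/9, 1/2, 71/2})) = Interval(-7/18, 8/3)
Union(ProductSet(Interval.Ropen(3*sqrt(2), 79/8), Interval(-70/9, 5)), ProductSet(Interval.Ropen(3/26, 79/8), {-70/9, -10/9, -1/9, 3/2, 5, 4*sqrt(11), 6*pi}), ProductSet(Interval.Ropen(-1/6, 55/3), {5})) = Union(ProductSet(Interval.Ropen(-1/6, 55/3), {5}), ProductSet(Interval.Ropen(3/26, 79/8), {-70/9, -10/9, -1/9, 3/2, 5, 4*sqrt(11), 6*pi}), ProductSet(Interval.Ropen(3*sqrt(2), 79/8), Interval(-70/9, 5)))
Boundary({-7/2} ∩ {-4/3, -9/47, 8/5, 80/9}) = ∅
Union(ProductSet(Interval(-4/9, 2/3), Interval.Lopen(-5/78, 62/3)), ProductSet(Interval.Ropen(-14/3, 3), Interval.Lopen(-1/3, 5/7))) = Union(ProductSet(Interval.Ropen(-14/3, 3), Interval.Lopen(-1/3, 5/7)), ProductSet(Interval(-4/9, 2/3), Interval.Lopen(-5/78, 62/3)))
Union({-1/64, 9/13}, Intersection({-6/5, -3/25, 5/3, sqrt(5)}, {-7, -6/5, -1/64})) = {-6/5, -1/64, 9/13}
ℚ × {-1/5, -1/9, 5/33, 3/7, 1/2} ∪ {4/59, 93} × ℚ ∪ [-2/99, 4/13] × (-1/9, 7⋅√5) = ({4/59, 93} × ℚ) ∪ (ℚ × {-1/5, -1/9, 5/33, 3/7, 1/2}) ∪ ([-2/99, 4/13] × (-1/9, 7⋅√5))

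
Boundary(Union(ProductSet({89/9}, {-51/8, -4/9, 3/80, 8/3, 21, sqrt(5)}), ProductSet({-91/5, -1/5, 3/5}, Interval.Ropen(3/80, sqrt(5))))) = Union(ProductSet({89/9}, {-51/8, -4/9, 3/80, 8/3, 21, sqrt(5)}), ProductSet({-91/5, -1/5, 3/5}, Interval(3/80, sqrt(5))))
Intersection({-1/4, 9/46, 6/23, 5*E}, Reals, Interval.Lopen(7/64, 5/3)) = {9/46, 6/23}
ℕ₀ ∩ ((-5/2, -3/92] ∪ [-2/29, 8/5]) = {0, 1}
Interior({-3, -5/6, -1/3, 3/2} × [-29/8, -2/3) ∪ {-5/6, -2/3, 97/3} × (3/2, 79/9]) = ∅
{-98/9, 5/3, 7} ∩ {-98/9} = {-98/9}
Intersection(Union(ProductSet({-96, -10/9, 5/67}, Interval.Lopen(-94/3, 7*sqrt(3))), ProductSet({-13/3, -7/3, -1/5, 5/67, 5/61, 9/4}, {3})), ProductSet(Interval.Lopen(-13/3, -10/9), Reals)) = Union(ProductSet({-7/3}, {3}), ProductSet({-10/9}, Interval.Lopen(-94/3, 7*sqrt(3))))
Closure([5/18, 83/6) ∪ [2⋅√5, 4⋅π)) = [5/18, 83/6]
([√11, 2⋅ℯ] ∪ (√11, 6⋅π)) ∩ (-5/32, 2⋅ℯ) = [√11, 2⋅ℯ)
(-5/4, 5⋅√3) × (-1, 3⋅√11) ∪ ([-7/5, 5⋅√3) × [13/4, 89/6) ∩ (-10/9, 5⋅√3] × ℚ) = ((-10/9, 5⋅√3) × (ℚ ∩ [13/4, 89/6))) ∪ ((-5/4, 5⋅√3) × (-1, 3⋅√11))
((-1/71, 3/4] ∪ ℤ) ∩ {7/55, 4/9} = {7/55, 4/9}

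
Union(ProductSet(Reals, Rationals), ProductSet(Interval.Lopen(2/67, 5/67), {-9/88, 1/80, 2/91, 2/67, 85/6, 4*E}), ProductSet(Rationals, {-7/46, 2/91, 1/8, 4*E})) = Union(ProductSet(Interval.Lopen(2/67, 5/67), {-9/88, 1/80, 2/91, 2/67, 85/6, 4*E}), ProductSet(Rationals, {-7/46, 2/91, 1/8, 4*E}), ProductSet(Reals, Rationals))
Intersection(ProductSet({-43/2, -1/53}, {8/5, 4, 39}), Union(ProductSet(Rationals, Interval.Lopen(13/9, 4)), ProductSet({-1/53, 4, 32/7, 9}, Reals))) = Union(ProductSet({-1/53}, {8/5, 4, 39}), ProductSet({-43/2, -1/53}, {8/5, 4}))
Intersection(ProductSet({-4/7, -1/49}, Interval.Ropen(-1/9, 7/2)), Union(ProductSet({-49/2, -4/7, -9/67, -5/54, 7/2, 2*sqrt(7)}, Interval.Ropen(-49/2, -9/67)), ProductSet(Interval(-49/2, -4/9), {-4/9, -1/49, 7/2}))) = ProductSet({-4/7}, {-1/49})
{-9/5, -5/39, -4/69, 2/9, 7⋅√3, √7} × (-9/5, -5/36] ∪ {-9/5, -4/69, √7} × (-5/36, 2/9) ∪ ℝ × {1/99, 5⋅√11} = (ℝ × {1/99, 5⋅√11}) ∪ ({-9/5, -4/69, √7} × (-5/36, 2/9)) ∪ ({-9/5, -5/39, -4/69, 2/9, 7⋅√3, √7} × (-9/5, -5/36])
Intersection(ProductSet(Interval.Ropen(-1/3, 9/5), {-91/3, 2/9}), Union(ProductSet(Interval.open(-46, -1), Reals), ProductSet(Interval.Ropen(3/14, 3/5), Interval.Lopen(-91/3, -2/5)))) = EmptySet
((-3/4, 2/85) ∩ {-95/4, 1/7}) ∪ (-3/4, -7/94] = (-3/4, -7/94]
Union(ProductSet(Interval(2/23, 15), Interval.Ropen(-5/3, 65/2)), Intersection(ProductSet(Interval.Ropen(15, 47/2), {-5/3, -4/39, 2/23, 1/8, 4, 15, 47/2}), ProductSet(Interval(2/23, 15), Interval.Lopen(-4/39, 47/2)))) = ProductSet(Interval(2/23, 15), Interval.Ropen(-5/3, 65/2))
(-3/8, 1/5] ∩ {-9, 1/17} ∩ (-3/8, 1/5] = {1/17}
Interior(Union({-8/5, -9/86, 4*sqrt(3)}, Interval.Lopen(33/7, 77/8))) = Interval.open(33/7, 77/8)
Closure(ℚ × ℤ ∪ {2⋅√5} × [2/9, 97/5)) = (ℝ × ℤ) ∪ ({2⋅√5} × [2/9, 97/5])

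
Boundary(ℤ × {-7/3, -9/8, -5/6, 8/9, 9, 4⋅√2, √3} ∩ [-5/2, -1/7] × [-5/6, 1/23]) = {-2, -1} × {-5/6}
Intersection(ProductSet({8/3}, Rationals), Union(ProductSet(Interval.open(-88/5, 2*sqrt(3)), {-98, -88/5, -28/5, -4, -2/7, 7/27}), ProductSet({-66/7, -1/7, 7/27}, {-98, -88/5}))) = ProductSet({8/3}, {-98, -88/5, -28/5, -4, -2/7, 7/27})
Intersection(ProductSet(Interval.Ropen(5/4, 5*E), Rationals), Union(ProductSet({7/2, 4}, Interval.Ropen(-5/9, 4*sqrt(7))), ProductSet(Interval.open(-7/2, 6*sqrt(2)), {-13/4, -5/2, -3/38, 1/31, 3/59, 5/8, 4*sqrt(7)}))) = Union(ProductSet({7/2, 4}, Intersection(Interval.Ropen(-5/9, 4*sqrt(7)), Rationals)), ProductSet(Interval.Ropen(5/4, 6*sqrt(2)), {-13/4, -5/2, -3/38, 1/31, 3/59, 5/8}))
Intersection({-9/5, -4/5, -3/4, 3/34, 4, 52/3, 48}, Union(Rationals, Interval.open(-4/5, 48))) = {-9/5, -4/5, -3/4, 3/34, 4, 52/3, 48}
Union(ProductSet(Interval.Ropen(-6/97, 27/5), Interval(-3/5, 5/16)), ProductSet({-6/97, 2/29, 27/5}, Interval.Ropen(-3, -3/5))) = Union(ProductSet({-6/97, 2/29, 27/5}, Interval.Ropen(-3, -3/5)), ProductSet(Interval.Ropen(-6/97, 27/5), Interval(-3/5, 5/16)))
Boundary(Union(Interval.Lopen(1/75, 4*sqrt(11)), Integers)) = Union(Complement(Integers, Interval.open(1/75, 4*sqrt(11))), {1/75, 4*sqrt(11)})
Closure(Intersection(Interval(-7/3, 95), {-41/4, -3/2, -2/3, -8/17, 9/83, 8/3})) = {-3/2, -2/3, -8/17, 9/83, 8/3}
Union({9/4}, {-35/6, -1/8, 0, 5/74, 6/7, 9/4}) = {-35/6, -1/8, 0, 5/74, 6/7, 9/4}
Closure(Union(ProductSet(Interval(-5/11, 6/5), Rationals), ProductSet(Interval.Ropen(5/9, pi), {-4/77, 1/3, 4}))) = Union(ProductSet(Interval(-5/11, 6/5), Reals), ProductSet(Interval(5/9, pi), {-4/77, 1/3, 4}))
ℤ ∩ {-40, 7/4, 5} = {-40, 5}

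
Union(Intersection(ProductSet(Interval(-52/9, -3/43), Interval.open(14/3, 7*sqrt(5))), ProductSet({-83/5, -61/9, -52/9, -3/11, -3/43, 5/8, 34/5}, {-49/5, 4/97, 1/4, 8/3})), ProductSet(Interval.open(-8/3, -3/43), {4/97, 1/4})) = ProductSet(Interval.open(-8/3, -3/43), {4/97, 1/4})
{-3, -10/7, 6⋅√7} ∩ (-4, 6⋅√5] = {-3, -10/7}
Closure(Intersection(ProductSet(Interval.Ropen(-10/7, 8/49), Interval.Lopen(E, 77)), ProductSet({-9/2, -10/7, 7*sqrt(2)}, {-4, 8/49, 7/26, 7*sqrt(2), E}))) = ProductSet({-10/7}, {7*sqrt(2)})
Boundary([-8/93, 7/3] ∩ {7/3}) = {7/3}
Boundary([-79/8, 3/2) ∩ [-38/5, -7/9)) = {-38/5, -7/9}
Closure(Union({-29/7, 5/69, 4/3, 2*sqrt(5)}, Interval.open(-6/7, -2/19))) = Union({-29/7, 5/69, 4/3, 2*sqrt(5)}, Interval(-6/7, -2/19))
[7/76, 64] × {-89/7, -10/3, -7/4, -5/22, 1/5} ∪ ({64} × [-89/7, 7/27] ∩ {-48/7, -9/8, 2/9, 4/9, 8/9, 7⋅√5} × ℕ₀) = [7/76, 64] × {-89/7, -10/3, -7/4, -5/22, 1/5}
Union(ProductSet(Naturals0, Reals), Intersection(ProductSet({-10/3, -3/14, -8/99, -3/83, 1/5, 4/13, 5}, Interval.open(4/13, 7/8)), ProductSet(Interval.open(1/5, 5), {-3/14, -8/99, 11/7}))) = ProductSet(Naturals0, Reals)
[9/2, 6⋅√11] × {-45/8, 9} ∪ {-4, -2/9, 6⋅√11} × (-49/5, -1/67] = ([9/2, 6⋅√11] × {-45/8, 9}) ∪ ({-4, -2/9, 6⋅√11} × (-49/5, -1/67])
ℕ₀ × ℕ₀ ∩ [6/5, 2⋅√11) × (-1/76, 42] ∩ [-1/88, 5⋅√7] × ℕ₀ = {2, 3, …, 6} × {0, 1, …, 42}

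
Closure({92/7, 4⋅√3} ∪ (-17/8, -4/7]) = [-17/8, -4/7] ∪ {92/7, 4⋅√3}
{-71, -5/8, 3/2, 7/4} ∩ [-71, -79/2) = {-71}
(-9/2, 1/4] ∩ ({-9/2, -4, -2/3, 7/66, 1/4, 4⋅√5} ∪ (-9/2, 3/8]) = (-9/2, 1/4]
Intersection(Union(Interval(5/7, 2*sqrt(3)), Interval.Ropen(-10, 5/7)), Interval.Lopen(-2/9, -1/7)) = Interval.Lopen(-2/9, -1/7)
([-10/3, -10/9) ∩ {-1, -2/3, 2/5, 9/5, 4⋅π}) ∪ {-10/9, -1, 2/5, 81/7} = {-10/9, -1, 2/5, 81/7}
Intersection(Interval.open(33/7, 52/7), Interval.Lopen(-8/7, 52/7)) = Interval.open(33/7, 52/7)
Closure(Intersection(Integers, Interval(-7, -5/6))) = Range(-7, 0, 1)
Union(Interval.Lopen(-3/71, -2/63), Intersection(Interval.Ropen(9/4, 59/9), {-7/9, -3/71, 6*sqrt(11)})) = Interval.Lopen(-3/71, -2/63)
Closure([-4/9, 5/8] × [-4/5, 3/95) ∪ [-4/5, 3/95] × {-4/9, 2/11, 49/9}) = ([-4/5, 3/95] × {-4/9, 2/11, 49/9}) ∪ ([-4/9, 5/8] × [-4/5, 3/95])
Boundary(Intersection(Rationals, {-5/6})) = {-5/6}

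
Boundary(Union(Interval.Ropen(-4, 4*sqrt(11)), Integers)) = Union(Complement(Integers, Interval.open(-4, 4*sqrt(11))), {4*sqrt(11)})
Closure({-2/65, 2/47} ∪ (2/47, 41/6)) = {-2/65} ∪ [2/47, 41/6]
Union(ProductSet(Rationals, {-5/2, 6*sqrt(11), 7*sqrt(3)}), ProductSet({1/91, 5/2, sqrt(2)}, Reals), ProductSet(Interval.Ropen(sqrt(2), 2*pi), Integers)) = Union(ProductSet({1/91, 5/2, sqrt(2)}, Reals), ProductSet(Interval.Ropen(sqrt(2), 2*pi), Integers), ProductSet(Rationals, {-5/2, 6*sqrt(11), 7*sqrt(3)}))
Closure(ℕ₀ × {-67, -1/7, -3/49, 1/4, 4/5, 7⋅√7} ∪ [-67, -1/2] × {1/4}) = ([-67, -1/2] × {1/4}) ∪ (ℕ₀ × {-67, -1/7, -3/49, 1/4, 4/5, 7⋅√7})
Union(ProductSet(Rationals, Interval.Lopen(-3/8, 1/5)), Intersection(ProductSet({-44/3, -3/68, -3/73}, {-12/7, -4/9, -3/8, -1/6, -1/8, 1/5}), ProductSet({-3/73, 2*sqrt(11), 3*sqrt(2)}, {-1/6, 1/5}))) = ProductSet(Rationals, Interval.Lopen(-3/8, 1/5))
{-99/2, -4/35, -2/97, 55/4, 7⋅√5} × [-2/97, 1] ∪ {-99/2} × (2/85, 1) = {-99/2, -4/35, -2/97, 55/4, 7⋅√5} × [-2/97, 1]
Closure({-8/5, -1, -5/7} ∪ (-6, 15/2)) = [-6, 15/2]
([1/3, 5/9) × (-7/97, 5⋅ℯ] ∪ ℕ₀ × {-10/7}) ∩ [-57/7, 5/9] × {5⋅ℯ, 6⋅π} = [1/3, 5/9) × {5⋅ℯ}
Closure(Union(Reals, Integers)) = Reals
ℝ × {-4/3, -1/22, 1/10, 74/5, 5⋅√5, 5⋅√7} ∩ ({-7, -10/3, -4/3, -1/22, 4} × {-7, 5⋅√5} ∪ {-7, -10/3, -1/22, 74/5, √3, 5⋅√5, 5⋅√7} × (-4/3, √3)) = ({-7, -10/3, -4/3, -1/22, 4} × {5⋅√5}) ∪ ({-7, -10/3, -1/22, 74/5, √3, 5⋅√5, 5⋅√7} × {-1/22, 1/10})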